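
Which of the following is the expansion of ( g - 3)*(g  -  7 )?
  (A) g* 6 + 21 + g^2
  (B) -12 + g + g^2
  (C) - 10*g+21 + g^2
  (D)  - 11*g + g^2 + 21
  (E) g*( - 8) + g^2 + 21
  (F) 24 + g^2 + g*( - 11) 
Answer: C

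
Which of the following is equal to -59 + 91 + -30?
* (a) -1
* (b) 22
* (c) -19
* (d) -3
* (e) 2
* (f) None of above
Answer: e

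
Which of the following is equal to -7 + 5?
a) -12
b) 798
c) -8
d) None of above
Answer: d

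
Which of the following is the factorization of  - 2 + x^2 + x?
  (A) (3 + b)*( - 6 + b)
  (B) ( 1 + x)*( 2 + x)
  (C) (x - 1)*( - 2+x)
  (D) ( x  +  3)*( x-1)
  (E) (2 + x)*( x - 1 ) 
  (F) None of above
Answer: E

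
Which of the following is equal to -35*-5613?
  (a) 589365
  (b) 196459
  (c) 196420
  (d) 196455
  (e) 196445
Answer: d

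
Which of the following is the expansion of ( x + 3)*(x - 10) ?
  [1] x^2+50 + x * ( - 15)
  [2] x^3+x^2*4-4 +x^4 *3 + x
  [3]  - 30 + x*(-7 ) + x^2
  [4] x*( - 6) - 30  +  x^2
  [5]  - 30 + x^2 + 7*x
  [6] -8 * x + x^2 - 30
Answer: 3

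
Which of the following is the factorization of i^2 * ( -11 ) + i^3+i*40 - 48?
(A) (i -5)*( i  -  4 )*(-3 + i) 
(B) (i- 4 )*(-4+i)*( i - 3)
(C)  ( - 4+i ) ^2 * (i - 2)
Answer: B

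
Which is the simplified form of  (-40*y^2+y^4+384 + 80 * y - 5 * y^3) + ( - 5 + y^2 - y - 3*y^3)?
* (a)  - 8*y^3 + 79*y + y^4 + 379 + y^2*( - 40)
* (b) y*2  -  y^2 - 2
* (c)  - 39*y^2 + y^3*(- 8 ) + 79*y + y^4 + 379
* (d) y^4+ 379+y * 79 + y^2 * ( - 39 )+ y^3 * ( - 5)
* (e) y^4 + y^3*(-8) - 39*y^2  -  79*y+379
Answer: c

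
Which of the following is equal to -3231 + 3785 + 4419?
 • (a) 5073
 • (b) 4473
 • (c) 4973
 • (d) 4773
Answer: c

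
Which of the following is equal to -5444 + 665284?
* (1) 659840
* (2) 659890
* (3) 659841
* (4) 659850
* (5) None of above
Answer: 1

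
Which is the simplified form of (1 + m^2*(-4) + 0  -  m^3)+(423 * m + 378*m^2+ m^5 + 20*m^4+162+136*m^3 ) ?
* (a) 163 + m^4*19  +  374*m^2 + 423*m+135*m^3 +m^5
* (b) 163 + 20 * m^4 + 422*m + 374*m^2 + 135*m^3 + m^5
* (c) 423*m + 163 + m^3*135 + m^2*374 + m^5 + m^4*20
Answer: c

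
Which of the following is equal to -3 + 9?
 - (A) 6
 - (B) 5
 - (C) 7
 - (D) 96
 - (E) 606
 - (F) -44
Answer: A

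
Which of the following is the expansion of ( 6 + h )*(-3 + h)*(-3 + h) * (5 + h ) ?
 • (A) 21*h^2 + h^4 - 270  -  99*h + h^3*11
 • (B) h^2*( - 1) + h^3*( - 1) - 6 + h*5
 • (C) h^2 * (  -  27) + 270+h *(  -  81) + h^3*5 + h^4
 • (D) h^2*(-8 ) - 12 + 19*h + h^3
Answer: C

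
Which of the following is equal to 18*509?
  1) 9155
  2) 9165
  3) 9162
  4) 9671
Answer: 3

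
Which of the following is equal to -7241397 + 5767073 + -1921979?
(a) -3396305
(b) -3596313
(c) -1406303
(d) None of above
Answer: d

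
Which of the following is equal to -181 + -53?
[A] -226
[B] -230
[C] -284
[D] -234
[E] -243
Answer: D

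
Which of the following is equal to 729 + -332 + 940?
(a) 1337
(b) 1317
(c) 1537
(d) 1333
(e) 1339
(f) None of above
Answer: a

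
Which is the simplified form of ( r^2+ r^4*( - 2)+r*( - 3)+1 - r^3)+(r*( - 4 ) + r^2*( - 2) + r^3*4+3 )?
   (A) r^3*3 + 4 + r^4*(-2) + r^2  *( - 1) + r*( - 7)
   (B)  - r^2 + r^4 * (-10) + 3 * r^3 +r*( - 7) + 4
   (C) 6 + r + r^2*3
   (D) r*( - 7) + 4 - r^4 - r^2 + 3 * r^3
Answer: A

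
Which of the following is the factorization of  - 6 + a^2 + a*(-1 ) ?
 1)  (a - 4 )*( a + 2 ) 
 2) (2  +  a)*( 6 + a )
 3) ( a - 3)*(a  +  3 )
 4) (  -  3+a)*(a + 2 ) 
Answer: 4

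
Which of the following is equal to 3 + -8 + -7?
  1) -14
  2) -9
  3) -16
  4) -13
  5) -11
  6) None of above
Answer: 6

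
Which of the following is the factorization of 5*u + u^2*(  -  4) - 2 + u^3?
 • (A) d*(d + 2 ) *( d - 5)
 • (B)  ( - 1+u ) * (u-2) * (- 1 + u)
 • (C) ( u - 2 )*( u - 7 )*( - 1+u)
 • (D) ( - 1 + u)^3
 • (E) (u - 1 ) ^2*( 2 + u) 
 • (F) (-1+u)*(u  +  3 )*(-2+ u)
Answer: B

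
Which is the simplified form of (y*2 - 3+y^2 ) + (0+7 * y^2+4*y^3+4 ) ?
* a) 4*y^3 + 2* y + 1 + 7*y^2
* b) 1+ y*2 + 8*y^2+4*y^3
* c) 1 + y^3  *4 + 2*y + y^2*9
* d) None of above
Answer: b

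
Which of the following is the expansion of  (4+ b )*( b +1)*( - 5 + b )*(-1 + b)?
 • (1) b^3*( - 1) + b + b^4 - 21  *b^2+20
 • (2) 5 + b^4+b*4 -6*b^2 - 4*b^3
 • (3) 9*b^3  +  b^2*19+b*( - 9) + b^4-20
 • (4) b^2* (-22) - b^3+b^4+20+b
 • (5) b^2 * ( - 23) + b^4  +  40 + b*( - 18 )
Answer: 1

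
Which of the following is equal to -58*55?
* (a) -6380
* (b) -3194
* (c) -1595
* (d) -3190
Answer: d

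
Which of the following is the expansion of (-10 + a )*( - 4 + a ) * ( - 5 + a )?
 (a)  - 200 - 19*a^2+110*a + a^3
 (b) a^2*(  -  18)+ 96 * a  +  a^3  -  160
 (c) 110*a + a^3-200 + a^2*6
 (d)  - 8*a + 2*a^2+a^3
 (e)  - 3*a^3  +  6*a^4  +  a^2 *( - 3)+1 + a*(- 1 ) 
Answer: a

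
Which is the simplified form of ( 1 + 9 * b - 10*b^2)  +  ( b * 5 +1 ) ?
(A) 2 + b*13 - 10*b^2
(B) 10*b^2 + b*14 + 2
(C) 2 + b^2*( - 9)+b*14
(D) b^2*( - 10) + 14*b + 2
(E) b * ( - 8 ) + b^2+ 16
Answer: D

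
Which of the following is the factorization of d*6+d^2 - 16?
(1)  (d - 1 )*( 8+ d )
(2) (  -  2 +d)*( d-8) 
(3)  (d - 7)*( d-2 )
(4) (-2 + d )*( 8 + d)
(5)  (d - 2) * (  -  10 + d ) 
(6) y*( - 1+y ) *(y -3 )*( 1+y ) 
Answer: 4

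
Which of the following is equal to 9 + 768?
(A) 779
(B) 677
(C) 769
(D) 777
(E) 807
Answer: D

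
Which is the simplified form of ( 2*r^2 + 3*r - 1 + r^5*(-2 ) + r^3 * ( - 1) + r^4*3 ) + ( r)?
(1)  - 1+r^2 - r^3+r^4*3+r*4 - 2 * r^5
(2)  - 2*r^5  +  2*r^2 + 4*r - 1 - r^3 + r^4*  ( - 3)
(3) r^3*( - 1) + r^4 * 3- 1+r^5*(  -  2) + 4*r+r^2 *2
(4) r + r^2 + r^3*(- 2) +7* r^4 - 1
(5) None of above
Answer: 3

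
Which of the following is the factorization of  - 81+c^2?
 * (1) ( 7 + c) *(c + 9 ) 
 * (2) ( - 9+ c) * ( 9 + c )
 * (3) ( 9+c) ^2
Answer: 2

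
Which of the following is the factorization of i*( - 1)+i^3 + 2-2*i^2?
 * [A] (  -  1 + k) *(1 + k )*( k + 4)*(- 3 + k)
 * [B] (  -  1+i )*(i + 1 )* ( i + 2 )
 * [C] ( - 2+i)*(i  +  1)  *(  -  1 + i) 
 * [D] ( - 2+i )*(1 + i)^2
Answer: C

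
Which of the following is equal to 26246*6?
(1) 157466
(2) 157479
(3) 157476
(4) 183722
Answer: 3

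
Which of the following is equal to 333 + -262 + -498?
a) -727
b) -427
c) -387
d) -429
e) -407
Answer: b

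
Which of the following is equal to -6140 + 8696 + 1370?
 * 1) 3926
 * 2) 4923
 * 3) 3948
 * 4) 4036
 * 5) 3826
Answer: 1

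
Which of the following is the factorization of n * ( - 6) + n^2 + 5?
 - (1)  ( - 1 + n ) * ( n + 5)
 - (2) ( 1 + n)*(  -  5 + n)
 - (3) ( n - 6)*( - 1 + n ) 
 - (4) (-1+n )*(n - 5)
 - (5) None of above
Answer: 4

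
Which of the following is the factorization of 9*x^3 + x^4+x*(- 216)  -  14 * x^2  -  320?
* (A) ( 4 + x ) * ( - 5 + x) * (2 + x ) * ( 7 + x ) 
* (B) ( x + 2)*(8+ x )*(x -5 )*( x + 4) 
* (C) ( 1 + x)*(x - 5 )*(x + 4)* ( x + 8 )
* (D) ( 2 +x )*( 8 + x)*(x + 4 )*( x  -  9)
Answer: B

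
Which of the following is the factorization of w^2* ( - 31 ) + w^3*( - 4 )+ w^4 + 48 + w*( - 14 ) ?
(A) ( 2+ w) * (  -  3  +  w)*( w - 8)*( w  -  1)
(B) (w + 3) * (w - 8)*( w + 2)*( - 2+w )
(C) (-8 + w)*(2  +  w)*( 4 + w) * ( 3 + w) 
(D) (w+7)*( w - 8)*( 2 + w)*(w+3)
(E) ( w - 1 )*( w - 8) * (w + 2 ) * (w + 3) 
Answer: E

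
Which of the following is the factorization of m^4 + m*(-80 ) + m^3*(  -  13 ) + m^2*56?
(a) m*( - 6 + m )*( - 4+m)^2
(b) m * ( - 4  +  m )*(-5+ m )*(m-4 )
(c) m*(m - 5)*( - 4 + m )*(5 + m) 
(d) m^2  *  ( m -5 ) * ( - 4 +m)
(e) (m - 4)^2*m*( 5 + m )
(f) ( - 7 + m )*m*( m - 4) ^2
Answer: b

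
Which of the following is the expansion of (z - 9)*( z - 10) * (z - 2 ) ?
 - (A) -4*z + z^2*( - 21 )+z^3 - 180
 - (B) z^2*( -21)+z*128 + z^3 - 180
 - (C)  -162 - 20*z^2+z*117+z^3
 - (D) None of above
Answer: B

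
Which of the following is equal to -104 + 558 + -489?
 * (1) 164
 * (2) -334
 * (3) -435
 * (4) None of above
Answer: 4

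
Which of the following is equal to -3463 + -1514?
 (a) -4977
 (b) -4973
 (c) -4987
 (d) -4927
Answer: a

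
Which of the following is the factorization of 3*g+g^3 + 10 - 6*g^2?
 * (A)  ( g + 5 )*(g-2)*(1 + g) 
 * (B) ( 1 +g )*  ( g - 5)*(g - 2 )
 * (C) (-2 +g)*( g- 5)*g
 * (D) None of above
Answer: B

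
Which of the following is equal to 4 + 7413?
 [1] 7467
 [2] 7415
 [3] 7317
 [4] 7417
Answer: 4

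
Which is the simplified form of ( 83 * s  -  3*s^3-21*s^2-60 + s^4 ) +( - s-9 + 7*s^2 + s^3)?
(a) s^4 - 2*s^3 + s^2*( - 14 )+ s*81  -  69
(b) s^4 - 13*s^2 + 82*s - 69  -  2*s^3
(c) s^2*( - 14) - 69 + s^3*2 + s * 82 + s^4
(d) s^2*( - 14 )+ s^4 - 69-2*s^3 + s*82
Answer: d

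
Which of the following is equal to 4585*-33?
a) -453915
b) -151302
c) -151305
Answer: c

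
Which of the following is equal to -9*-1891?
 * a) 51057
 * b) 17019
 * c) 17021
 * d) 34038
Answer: b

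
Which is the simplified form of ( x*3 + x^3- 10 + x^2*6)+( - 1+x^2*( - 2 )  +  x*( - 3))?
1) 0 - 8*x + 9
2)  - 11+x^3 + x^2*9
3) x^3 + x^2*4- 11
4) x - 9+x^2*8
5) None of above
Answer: 3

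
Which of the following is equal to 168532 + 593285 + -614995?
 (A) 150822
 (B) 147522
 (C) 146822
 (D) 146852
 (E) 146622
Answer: C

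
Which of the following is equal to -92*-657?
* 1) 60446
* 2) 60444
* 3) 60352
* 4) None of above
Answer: 2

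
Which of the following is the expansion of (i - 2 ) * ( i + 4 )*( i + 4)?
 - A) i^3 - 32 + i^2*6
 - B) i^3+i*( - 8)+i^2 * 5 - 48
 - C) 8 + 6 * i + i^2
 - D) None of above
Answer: A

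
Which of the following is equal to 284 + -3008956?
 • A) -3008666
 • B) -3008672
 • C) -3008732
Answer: B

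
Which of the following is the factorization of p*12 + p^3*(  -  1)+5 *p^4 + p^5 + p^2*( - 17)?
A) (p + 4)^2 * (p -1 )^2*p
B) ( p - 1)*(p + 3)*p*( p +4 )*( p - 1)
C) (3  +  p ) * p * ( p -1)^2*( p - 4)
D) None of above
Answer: B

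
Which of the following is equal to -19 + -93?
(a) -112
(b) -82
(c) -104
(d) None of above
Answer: a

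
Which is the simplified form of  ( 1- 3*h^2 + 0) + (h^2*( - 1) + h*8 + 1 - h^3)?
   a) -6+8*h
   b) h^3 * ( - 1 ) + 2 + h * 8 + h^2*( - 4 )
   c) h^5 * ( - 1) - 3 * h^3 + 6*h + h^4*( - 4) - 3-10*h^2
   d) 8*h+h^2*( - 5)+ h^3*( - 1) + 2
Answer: b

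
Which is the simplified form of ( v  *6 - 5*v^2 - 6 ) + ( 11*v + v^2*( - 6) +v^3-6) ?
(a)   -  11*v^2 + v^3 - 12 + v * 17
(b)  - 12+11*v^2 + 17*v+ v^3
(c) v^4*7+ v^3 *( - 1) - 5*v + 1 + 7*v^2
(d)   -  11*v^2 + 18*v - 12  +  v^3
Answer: a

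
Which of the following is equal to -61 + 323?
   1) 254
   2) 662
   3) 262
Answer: 3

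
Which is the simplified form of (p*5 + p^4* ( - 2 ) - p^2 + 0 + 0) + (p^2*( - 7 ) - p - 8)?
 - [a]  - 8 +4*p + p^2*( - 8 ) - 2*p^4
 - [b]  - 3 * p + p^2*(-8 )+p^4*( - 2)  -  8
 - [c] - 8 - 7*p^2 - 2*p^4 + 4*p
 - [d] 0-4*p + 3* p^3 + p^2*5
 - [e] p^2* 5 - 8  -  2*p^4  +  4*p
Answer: a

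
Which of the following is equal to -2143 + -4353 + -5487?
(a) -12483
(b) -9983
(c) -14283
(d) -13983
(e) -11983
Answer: e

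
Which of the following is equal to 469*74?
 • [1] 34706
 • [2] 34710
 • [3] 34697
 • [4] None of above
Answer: 1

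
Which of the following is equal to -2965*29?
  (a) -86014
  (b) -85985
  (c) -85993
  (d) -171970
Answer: b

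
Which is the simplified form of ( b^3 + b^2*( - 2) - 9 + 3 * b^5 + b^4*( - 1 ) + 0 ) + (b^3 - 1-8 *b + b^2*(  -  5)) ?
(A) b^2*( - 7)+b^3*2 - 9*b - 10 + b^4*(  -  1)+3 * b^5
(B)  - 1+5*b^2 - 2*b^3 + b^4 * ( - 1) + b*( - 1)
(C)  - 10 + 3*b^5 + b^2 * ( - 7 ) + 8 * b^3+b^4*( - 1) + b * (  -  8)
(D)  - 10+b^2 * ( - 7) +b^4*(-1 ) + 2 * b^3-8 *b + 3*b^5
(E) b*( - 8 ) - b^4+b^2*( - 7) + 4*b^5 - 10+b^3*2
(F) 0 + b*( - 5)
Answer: D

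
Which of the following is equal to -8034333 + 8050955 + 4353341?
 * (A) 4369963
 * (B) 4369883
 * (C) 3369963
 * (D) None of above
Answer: A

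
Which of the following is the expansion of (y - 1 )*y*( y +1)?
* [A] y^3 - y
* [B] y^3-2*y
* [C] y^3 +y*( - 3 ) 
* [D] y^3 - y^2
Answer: A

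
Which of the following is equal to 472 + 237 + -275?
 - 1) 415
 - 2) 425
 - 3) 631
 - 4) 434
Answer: 4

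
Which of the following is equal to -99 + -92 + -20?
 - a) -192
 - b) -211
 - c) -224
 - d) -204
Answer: b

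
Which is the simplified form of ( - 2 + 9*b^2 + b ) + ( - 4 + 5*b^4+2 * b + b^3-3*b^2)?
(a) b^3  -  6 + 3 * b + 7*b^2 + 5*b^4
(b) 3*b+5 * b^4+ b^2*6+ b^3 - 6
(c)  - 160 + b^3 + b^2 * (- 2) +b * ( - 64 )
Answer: b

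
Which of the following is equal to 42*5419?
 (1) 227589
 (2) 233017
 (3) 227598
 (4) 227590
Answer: 3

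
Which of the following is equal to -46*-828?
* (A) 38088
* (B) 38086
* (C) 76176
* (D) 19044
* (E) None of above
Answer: A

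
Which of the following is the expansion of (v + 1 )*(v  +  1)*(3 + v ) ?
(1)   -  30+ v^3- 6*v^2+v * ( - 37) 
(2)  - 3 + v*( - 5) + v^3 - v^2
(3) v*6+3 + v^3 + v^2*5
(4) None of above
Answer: 4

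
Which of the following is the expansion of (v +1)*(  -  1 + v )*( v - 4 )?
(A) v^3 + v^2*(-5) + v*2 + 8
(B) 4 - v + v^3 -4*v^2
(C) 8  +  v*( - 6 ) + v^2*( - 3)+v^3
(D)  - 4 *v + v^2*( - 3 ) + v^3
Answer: B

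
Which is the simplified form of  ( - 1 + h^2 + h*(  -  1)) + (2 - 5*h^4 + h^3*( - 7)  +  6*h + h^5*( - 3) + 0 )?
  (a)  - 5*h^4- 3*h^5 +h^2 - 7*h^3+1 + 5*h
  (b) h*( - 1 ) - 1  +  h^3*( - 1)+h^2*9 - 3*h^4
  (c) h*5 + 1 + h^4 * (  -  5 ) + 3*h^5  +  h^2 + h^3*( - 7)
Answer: a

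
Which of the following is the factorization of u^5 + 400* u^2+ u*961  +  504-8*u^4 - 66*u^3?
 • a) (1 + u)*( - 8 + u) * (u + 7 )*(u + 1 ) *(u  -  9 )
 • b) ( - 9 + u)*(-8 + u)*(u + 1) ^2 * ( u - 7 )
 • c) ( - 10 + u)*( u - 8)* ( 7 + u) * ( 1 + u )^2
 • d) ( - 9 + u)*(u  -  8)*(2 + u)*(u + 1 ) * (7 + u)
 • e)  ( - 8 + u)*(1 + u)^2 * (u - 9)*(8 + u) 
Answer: a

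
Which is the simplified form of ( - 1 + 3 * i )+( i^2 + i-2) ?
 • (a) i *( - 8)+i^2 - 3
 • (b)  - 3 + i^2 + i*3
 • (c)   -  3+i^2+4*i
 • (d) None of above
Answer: c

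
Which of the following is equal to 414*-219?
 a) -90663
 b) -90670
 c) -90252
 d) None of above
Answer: d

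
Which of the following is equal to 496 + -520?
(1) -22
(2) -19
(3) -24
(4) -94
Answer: 3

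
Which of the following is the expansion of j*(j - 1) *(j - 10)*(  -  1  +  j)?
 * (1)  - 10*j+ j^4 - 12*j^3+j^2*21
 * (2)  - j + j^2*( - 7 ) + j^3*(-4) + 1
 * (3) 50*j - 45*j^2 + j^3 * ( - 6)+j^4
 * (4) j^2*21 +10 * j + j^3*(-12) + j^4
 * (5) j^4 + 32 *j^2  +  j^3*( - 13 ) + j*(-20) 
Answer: 1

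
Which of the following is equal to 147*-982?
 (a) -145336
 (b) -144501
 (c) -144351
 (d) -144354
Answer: d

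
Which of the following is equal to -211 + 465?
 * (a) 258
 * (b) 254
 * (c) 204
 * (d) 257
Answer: b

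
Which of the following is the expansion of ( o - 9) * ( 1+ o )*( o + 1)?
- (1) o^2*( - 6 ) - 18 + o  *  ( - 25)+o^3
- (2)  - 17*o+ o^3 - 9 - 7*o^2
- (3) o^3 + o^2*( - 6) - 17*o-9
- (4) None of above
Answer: 2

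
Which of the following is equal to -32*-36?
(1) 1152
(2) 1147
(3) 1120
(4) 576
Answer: 1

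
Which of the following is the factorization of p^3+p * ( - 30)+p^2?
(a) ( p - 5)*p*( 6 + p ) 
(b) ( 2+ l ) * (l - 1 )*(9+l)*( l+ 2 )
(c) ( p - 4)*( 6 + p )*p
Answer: a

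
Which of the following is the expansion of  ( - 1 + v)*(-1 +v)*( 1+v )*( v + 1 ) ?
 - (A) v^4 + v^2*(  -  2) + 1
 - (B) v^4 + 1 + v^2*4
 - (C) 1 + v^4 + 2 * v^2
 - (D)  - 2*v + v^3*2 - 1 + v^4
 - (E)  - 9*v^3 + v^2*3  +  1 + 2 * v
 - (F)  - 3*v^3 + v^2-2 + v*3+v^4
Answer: A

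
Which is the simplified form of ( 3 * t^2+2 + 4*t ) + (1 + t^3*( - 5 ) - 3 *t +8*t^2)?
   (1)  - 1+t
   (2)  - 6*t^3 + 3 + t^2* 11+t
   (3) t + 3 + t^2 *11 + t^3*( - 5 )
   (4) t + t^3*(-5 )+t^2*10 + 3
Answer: 3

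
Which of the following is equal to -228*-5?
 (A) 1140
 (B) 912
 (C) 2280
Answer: A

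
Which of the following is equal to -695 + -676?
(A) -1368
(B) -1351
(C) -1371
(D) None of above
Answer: C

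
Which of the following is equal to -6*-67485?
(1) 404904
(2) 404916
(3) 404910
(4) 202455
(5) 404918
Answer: 3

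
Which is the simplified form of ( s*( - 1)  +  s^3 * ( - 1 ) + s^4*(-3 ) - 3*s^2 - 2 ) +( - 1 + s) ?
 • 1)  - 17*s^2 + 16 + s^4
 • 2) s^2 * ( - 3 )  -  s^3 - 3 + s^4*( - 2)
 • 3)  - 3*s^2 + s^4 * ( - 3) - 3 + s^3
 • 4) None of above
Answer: 4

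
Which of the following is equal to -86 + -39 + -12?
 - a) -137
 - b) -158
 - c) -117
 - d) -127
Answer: a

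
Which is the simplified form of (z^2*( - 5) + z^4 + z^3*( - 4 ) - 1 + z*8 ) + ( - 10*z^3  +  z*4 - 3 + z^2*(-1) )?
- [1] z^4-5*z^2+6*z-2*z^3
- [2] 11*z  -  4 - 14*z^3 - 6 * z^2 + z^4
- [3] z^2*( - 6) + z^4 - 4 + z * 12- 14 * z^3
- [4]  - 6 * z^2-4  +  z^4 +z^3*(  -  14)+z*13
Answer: 3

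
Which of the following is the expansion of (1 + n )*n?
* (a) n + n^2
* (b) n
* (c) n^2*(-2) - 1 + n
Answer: a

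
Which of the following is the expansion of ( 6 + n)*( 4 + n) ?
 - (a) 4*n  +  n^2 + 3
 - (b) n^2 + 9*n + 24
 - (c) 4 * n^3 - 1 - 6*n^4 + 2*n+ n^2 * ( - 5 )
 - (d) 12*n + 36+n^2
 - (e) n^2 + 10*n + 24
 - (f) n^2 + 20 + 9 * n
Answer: e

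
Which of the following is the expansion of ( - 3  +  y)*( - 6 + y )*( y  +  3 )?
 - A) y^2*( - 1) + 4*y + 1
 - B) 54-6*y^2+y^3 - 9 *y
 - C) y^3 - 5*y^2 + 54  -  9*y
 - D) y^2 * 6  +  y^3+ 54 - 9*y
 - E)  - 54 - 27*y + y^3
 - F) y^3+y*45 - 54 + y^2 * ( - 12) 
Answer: B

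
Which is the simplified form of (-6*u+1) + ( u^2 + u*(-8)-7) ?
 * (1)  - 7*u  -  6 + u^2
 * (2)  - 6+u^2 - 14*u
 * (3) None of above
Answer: 2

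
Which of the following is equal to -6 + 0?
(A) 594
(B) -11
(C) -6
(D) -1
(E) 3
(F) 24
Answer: C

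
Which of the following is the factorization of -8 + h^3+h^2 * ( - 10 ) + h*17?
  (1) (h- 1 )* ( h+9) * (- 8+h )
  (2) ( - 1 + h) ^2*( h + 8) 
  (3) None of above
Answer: 3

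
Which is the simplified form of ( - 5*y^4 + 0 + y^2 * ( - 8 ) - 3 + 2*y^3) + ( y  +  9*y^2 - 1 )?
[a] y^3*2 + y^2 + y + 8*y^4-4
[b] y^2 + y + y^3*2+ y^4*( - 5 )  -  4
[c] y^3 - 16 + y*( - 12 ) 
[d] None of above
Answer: b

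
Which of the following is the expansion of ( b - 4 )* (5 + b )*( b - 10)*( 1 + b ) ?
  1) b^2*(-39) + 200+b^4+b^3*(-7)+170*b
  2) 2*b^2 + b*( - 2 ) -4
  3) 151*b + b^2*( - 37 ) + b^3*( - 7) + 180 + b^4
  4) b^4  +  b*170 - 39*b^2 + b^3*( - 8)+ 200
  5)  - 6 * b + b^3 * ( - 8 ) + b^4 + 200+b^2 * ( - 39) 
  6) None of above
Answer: 4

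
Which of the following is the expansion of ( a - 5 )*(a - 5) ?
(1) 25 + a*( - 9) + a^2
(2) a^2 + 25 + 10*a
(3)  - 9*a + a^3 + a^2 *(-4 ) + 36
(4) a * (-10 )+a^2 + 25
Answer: 4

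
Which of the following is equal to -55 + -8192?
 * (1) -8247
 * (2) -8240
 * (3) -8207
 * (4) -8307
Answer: 1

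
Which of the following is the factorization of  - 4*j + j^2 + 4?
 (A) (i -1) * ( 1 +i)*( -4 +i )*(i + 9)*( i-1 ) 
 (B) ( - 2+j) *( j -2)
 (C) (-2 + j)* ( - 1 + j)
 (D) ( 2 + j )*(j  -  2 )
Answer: B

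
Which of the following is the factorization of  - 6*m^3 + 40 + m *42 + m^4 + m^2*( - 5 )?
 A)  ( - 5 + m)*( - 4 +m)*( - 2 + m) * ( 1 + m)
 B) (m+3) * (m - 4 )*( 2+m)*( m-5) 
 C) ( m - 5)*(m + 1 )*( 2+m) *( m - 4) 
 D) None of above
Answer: C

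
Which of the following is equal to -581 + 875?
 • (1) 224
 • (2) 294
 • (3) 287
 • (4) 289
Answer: 2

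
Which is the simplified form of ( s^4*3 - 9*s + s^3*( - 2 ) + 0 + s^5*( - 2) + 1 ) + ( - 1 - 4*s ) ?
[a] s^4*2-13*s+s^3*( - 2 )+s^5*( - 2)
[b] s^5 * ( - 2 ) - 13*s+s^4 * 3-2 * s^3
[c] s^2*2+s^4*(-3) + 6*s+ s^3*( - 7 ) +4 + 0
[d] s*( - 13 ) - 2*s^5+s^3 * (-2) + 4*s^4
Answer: b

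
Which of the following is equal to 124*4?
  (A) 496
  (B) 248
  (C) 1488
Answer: A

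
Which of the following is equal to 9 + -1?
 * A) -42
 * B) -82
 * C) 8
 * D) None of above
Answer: C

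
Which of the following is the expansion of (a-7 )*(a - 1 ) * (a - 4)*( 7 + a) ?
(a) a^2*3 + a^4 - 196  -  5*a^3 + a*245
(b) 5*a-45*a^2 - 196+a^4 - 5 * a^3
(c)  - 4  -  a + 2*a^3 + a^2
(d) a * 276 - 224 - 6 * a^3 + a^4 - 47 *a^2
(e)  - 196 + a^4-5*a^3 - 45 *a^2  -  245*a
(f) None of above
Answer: f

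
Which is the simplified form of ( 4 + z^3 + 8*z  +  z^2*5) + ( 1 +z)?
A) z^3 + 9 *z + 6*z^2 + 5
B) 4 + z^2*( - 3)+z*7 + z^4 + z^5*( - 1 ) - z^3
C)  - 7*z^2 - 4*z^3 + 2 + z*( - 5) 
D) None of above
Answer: D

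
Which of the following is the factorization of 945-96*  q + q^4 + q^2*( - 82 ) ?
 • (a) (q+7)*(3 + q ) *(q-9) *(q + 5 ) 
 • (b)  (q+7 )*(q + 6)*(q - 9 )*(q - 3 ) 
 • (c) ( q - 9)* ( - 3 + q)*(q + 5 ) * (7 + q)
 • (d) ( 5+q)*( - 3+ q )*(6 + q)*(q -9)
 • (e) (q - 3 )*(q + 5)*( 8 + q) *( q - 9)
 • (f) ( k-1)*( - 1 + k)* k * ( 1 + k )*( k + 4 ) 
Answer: c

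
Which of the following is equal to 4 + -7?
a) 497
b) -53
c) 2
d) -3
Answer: d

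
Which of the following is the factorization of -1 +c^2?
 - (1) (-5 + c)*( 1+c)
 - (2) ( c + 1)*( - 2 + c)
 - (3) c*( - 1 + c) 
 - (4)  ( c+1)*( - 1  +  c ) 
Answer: 4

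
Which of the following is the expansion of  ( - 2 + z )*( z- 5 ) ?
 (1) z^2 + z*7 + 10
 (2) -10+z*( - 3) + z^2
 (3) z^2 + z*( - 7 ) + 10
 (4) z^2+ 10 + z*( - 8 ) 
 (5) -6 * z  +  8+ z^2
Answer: 3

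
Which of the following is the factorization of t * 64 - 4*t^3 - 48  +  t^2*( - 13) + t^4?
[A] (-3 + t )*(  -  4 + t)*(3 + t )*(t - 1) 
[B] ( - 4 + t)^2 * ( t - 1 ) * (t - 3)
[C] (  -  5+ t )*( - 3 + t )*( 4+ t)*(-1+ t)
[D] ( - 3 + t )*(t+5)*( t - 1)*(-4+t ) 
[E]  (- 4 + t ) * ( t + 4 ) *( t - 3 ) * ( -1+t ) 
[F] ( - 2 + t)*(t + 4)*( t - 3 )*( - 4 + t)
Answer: E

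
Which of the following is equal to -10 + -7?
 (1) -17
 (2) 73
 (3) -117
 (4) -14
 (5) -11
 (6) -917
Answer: 1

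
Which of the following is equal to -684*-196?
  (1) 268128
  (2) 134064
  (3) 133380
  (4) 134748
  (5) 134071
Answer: 2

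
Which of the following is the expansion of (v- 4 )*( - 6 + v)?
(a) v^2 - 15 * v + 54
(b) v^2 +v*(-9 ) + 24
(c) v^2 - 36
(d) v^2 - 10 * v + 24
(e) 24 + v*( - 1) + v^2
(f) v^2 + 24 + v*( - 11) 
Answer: d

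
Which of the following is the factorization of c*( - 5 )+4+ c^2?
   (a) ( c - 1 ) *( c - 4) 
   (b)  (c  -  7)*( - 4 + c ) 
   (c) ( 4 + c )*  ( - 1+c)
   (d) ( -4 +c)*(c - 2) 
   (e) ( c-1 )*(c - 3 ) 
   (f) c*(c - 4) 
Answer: a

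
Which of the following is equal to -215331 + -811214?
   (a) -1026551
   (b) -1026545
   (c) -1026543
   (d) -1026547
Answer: b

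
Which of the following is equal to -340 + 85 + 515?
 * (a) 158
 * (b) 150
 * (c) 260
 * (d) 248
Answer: c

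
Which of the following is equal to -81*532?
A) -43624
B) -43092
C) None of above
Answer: B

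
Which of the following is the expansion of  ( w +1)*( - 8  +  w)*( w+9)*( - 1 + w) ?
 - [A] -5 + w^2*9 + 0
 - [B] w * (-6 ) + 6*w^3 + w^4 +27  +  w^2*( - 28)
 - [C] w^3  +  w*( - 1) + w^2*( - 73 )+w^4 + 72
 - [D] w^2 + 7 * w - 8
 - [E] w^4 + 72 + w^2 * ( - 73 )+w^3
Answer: C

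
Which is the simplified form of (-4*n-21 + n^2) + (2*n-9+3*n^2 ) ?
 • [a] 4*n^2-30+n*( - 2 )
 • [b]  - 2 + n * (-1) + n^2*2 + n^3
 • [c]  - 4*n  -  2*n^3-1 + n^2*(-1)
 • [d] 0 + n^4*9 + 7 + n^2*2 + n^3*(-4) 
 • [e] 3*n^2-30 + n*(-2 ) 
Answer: a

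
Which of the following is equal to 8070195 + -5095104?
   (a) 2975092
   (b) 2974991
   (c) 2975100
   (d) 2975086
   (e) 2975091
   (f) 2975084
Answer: e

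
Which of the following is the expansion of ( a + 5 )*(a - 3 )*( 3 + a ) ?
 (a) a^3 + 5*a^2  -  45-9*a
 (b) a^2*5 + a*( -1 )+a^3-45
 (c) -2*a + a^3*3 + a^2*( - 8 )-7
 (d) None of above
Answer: a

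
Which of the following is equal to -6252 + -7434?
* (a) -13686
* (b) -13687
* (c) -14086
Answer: a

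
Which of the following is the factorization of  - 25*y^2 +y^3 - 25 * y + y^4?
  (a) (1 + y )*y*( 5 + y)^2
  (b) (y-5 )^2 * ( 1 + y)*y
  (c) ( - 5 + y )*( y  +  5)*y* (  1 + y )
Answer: c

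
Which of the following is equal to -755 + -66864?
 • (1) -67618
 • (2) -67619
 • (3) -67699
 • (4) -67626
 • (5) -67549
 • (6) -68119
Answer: 2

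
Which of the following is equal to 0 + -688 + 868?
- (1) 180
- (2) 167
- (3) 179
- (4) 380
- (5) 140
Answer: 1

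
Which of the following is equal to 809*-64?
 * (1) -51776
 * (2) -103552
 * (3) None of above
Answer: 1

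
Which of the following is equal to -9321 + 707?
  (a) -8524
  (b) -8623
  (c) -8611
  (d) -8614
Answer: d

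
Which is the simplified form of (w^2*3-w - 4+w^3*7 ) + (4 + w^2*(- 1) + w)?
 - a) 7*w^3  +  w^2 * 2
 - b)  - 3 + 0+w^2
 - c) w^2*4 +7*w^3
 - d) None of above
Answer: a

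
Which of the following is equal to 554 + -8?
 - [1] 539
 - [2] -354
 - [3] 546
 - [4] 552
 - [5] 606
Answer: 3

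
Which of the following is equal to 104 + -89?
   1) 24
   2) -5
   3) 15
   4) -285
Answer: 3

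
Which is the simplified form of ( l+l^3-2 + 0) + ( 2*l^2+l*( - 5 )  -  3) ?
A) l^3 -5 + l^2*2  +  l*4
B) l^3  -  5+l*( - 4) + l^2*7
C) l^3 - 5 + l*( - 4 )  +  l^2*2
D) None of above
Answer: C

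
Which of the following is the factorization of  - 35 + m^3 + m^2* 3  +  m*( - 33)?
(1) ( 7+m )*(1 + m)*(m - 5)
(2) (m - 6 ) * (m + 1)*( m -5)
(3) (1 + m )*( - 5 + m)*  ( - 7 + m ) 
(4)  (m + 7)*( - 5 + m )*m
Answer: 1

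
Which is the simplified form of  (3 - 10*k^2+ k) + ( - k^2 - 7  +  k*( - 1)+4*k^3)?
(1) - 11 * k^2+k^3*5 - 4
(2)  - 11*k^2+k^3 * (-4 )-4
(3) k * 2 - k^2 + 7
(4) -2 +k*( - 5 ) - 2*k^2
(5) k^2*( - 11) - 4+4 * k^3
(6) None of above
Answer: 5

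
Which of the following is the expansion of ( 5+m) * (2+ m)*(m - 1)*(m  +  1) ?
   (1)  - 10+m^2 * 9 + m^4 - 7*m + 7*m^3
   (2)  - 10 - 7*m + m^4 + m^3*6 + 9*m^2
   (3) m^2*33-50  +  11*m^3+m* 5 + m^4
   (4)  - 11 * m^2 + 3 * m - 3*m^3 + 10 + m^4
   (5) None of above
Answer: 1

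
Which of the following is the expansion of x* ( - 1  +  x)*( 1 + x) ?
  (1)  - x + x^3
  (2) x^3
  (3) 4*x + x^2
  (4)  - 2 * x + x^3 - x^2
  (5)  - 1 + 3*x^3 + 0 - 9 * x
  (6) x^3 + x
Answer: 1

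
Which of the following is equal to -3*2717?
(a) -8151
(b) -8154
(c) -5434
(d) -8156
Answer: a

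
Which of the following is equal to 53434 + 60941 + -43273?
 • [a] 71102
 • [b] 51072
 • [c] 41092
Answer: a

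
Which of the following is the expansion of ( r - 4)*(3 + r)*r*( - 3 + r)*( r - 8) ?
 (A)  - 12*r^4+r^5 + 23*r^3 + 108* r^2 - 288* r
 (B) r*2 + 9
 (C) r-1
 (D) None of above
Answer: A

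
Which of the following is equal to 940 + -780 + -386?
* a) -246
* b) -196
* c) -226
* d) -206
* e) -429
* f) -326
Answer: c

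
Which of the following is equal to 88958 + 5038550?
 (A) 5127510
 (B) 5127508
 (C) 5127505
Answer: B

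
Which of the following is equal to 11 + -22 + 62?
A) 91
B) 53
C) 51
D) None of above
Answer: C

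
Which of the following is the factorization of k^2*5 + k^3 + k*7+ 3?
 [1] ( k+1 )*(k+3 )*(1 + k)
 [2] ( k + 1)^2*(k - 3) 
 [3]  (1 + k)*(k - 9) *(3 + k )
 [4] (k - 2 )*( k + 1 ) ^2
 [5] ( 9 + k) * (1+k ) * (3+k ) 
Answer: 1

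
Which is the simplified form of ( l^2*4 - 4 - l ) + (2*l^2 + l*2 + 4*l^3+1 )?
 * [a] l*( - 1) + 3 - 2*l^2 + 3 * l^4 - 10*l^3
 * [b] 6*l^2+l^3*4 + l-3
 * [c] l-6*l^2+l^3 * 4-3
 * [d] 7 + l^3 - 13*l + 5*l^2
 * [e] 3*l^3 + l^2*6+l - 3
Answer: b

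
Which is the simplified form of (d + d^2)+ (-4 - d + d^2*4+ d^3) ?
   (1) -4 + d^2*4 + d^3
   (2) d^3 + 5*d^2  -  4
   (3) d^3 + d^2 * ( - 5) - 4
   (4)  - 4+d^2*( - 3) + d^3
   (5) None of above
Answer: 2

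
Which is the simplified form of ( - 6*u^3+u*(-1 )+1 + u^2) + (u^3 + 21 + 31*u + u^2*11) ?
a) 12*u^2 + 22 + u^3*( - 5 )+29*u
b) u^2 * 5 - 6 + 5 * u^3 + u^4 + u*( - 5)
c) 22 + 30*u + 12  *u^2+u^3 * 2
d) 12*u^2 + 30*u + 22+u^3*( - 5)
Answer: d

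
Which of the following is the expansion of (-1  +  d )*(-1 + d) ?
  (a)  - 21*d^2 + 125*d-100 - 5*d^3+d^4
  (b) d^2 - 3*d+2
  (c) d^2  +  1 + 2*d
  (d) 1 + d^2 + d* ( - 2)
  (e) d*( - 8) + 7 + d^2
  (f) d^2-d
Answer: d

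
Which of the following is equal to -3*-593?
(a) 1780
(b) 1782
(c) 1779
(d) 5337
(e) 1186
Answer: c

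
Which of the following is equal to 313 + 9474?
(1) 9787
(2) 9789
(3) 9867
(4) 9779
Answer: 1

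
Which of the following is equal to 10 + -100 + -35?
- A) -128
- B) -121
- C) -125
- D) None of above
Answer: C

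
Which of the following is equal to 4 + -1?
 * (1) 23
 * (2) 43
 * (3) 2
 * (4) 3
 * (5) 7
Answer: 4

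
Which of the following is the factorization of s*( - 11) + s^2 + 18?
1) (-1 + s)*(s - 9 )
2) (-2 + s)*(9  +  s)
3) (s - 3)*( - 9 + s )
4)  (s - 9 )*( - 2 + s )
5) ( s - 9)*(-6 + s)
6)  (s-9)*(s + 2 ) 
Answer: 4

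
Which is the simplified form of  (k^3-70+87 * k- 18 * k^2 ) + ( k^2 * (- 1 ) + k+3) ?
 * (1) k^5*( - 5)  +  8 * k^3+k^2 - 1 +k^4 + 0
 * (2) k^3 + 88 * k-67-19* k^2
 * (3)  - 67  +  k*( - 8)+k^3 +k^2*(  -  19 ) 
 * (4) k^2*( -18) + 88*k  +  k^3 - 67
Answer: 2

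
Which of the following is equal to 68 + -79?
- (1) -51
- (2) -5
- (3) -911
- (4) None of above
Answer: 4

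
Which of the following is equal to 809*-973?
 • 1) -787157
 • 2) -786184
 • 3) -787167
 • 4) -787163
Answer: 1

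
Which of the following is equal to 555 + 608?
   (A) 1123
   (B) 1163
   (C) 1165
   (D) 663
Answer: B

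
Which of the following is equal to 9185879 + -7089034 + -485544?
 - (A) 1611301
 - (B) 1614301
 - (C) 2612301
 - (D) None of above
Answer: A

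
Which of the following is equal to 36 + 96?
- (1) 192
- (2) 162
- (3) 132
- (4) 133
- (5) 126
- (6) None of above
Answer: 3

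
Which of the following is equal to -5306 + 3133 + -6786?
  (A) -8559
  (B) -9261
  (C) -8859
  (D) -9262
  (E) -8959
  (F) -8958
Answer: E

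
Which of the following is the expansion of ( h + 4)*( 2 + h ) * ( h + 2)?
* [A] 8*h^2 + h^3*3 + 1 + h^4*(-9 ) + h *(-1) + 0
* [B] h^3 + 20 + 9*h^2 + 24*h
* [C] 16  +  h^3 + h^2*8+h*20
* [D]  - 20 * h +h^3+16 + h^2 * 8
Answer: C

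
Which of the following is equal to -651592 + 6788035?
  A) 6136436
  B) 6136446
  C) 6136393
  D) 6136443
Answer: D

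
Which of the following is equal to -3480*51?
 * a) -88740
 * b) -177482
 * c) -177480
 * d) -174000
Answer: c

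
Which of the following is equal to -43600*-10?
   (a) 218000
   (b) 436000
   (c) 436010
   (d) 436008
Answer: b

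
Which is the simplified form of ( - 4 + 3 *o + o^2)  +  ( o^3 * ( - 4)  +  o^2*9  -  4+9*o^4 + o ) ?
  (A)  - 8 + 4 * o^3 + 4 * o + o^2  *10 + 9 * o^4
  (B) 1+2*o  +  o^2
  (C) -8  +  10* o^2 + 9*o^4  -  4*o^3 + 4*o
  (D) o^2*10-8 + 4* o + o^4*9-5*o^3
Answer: C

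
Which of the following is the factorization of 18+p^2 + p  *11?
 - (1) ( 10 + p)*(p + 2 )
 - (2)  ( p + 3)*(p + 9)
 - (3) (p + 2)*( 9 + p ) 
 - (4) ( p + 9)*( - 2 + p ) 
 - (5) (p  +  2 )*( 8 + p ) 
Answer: 3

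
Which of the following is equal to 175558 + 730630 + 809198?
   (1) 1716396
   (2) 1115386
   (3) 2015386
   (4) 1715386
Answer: 4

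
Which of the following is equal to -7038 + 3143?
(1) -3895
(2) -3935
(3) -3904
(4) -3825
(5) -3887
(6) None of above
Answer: 1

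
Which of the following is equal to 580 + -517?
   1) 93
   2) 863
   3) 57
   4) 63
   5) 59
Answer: 4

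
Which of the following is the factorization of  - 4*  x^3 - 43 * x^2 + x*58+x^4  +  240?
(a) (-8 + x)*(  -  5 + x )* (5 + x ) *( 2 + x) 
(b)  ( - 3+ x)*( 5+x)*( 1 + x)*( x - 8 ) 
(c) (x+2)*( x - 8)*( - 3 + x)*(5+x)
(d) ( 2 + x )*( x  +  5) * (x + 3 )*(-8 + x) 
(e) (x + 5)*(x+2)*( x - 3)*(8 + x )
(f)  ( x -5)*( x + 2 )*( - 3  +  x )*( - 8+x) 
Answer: c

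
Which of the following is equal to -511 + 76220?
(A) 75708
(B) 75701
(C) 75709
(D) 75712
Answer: C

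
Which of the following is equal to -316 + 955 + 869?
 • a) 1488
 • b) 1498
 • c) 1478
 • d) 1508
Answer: d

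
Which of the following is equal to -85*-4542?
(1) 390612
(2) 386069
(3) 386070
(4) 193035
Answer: 3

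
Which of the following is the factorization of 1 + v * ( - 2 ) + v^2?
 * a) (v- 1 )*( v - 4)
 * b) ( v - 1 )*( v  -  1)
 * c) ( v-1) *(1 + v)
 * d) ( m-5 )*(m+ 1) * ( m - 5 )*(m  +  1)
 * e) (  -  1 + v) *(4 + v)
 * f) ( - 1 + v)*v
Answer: b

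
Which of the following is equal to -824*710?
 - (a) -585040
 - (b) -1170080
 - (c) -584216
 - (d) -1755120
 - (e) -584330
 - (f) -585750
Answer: a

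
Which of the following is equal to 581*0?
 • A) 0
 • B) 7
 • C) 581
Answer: A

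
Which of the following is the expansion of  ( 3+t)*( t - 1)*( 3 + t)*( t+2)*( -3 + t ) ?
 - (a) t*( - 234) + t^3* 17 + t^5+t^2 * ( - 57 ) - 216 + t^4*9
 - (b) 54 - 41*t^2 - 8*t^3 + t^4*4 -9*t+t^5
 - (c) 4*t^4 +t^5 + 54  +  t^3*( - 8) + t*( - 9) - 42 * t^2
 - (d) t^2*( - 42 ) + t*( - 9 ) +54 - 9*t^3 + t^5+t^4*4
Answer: c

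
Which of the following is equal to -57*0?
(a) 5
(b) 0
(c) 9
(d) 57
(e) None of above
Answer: b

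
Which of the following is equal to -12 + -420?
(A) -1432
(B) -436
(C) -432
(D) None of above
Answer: C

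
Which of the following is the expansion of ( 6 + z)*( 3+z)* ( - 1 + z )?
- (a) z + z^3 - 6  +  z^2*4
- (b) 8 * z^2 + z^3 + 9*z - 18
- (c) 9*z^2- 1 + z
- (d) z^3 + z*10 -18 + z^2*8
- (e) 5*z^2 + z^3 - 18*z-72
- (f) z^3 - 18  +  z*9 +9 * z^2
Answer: b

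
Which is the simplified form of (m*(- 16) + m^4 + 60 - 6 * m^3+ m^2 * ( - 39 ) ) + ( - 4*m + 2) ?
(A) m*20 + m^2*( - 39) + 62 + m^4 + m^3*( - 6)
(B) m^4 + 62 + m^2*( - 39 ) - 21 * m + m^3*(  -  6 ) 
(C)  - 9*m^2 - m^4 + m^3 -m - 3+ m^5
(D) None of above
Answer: D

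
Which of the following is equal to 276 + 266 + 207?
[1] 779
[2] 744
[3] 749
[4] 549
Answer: 3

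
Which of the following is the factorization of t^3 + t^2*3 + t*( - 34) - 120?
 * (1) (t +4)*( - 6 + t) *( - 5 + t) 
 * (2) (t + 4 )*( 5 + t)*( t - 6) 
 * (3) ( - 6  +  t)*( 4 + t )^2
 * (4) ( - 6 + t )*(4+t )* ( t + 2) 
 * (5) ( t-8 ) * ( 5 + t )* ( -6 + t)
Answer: 2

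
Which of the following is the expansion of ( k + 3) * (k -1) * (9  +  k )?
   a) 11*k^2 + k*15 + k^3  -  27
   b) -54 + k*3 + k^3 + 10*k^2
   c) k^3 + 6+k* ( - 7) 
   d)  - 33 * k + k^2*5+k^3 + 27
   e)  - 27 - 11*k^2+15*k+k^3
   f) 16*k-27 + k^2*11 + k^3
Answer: a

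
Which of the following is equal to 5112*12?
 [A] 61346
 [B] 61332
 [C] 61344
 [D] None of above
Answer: C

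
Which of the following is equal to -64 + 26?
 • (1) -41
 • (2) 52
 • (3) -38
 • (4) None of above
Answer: 3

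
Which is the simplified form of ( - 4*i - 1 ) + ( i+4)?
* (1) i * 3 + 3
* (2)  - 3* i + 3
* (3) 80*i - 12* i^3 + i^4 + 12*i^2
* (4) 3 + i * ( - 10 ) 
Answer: 2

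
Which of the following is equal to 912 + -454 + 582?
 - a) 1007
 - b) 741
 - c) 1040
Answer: c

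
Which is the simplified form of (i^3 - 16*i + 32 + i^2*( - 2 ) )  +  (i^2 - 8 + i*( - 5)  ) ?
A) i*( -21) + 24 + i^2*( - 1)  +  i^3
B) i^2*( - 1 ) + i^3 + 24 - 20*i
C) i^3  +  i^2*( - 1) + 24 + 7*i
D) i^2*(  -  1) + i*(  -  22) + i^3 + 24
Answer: A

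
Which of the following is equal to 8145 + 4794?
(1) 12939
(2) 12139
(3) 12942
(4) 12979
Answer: 1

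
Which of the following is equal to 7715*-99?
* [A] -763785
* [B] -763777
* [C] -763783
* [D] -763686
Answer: A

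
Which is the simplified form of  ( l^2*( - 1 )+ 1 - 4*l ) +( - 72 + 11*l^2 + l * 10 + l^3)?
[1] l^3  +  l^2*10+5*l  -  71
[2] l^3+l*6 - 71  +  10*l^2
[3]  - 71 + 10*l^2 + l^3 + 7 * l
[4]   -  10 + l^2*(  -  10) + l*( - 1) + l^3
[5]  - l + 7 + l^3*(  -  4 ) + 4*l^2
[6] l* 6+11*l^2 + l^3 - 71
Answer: 2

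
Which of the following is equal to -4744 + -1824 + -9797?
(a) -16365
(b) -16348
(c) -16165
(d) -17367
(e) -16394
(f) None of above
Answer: a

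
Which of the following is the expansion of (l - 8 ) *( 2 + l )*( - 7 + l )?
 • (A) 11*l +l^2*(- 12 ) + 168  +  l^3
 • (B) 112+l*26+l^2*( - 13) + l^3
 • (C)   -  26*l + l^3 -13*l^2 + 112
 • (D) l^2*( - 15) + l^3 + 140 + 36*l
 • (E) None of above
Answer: B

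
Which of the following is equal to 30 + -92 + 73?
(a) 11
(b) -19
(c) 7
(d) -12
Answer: a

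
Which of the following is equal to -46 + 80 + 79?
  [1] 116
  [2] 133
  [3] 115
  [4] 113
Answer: 4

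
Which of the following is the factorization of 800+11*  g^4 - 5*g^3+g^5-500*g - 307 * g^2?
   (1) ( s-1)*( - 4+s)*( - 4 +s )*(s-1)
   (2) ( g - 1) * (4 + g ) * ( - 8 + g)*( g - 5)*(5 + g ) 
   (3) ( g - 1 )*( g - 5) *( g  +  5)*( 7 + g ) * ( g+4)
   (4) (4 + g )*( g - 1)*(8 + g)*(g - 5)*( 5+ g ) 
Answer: 4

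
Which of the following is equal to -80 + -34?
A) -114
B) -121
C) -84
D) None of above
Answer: A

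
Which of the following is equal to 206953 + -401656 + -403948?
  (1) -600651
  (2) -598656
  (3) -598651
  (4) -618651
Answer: 3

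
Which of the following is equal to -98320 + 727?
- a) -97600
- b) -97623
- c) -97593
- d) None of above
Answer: c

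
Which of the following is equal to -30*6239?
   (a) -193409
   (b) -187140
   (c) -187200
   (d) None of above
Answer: d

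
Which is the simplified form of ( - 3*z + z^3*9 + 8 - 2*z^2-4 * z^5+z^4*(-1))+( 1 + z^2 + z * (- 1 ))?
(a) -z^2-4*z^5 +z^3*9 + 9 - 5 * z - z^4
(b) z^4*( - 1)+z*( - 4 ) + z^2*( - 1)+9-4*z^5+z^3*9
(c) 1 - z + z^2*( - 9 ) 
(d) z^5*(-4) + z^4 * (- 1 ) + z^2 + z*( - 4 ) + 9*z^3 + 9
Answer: b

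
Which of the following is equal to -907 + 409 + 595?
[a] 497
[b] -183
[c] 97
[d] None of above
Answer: c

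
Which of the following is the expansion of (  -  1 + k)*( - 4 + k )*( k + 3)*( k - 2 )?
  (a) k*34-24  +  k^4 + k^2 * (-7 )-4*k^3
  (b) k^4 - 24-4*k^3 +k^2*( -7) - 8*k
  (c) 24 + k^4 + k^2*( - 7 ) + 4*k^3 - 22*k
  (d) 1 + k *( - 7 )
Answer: a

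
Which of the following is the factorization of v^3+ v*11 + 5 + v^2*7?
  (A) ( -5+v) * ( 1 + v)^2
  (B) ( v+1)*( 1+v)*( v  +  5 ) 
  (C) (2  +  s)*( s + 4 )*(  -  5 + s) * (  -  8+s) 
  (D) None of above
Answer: B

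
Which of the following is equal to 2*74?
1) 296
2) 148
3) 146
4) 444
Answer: 2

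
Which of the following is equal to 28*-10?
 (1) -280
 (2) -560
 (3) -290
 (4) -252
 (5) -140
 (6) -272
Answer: 1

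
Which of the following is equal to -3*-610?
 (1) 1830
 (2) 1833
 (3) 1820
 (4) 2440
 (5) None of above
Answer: 1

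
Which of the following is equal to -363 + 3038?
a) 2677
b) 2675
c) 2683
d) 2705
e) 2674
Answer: b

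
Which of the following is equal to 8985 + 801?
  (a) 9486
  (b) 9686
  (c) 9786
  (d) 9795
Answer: c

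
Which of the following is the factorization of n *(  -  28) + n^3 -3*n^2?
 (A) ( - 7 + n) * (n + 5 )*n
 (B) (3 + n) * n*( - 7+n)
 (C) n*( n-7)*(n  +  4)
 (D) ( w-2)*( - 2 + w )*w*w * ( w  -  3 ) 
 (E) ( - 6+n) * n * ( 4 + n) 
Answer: C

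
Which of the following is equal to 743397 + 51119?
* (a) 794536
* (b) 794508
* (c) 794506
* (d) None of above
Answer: d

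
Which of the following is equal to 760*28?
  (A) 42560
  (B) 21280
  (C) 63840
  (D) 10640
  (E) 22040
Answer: B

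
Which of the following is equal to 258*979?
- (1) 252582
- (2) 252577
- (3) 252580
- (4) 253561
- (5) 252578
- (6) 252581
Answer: 1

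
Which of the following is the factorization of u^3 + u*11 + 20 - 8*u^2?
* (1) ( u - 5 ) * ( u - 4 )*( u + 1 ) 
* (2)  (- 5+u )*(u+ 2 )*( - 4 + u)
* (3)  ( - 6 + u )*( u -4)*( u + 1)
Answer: 1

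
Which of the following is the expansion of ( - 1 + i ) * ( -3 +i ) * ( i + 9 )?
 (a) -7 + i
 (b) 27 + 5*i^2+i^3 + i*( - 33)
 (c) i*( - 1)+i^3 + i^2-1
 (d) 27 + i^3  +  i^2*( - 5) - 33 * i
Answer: b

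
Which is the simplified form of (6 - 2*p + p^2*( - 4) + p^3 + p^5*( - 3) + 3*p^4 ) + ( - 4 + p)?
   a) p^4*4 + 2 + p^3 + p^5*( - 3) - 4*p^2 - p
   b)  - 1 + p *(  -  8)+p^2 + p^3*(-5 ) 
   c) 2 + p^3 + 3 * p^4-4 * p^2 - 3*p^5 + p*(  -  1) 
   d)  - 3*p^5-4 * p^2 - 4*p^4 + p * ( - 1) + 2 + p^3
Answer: c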